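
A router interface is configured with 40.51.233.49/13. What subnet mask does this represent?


/13 means 13 network bits, 19 host bits
Binary: 11111111111110000000000000000000
Mask: 255.248.0.0


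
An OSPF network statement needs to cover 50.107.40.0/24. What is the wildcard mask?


Subnet mask: 255.255.255.0
Wildcard = 255.255.255.255 - subnet mask
255 - 255 = 0
255 - 255 = 0
255 - 255 = 0
255 - 0 = 255
Wildcard: 0.0.0.255


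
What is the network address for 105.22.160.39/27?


IP:   01101001.00010110.10100000.00100111
Mask: 11111111.11111111.11111111.11100000
AND operation:
Net:  01101001.00010110.10100000.00100000
Network: 105.22.160.32/27


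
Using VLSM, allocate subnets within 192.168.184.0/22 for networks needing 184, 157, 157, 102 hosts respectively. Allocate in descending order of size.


184 hosts -> /24 (254 usable): 192.168.184.0/24
157 hosts -> /24 (254 usable): 192.168.185.0/24
157 hosts -> /24 (254 usable): 192.168.186.0/24
102 hosts -> /25 (126 usable): 192.168.187.0/25
Allocation: 192.168.184.0/24 (184 hosts, 254 usable); 192.168.185.0/24 (157 hosts, 254 usable); 192.168.186.0/24 (157 hosts, 254 usable); 192.168.187.0/25 (102 hosts, 126 usable)


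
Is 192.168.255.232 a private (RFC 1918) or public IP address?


RFC 1918 private ranges:
  10.0.0.0/8 (10.0.0.0 - 10.255.255.255)
  172.16.0.0/12 (172.16.0.0 - 172.31.255.255)
  192.168.0.0/16 (192.168.0.0 - 192.168.255.255)
Private (in 192.168.0.0/16)


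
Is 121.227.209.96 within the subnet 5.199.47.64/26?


Subnet network: 5.199.47.64
Test IP AND mask: 121.227.209.64
No, 121.227.209.96 is not in 5.199.47.64/26


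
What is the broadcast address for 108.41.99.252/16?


Network: 108.41.0.0/16
Host bits = 16
Set all host bits to 1:
Broadcast: 108.41.255.255


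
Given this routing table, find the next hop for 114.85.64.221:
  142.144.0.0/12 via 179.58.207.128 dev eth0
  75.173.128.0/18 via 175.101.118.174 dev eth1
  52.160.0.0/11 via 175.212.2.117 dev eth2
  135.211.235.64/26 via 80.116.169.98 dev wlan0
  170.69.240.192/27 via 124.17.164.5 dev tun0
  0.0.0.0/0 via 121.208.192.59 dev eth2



Longest prefix match for 114.85.64.221:
  /12 142.144.0.0: no
  /18 75.173.128.0: no
  /11 52.160.0.0: no
  /26 135.211.235.64: no
  /27 170.69.240.192: no
  /0 0.0.0.0: MATCH
Selected: next-hop 121.208.192.59 via eth2 (matched /0)


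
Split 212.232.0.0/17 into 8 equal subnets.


New prefix = 17 + 3 = 20
Each subnet has 4096 addresses
  212.232.0.0/20
  212.232.16.0/20
  212.232.32.0/20
  212.232.48.0/20
  212.232.64.0/20
  212.232.80.0/20
  212.232.96.0/20
  212.232.112.0/20
Subnets: 212.232.0.0/20, 212.232.16.0/20, 212.232.32.0/20, 212.232.48.0/20, 212.232.64.0/20, 212.232.80.0/20, 212.232.96.0/20, 212.232.112.0/20


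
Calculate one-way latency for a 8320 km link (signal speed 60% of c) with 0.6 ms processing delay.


Speed = 0.6 * 3e5 km/s = 180000 km/s
Propagation delay = 8320 / 180000 = 0.0462 s = 46.2222 ms
Processing delay = 0.6 ms
Total one-way latency = 46.8222 ms


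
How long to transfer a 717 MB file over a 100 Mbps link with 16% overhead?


Effective throughput = 100 * (1 - 16/100) = 84 Mbps
File size in Mb = 717 * 8 = 5736 Mb
Time = 5736 / 84
Time = 68.2857 seconds


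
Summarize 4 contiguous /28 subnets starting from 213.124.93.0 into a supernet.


Original prefix: /28
Number of subnets: 4 = 2^2
New prefix = 28 - 2 = 26
Supernet: 213.124.93.0/26


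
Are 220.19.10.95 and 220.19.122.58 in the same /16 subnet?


Mask: 255.255.0.0
220.19.10.95 AND mask = 220.19.0.0
220.19.122.58 AND mask = 220.19.0.0
Yes, same subnet (220.19.0.0)


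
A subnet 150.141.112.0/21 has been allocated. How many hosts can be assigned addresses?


Host bits = 32 - 21 = 11
Total addresses = 2^11 = 2048
Usable = total - 2 (network and broadcast)
Usable hosts: 2046


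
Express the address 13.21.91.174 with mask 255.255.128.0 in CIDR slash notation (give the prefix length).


Binary: 11111111.11111111.10000000.00000000
Count leading 1s
Prefix: /17


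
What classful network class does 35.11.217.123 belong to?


First octet: 35
Binary: 00100011
0xxxxxxx -> Class A (1-126)
Class A, default mask 255.0.0.0 (/8)


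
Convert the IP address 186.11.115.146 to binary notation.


186 = 10111010
11 = 00001011
115 = 01110011
146 = 10010010
Binary: 10111010.00001011.01110011.10010010


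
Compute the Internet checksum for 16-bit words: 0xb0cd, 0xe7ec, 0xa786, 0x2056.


Sum all words (with carry folding):
+ 0xb0cd = 0xb0cd
+ 0xe7ec = 0x98ba
+ 0xa786 = 0x4041
+ 0x2056 = 0x6097
One's complement: ~0x6097
Checksum = 0x9f68


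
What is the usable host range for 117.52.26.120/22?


Network: 117.52.24.0
Broadcast: 117.52.27.255
First usable = network + 1
Last usable = broadcast - 1
Range: 117.52.24.1 to 117.52.27.254


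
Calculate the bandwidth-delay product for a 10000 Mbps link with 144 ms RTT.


BDP = bandwidth * RTT
= 10000 Mbps * 144 ms
= 10000 * 1e6 * 144 / 1000 bits
= 1440000000 bits
= 180000000 bytes
= 175781.25 KB
BDP = 1440000000 bits (180000000 bytes)


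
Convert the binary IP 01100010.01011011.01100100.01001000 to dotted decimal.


01100010 = 98
01011011 = 91
01100100 = 100
01001000 = 72
IP: 98.91.100.72


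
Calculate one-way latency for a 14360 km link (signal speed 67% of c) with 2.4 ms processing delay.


Speed = 0.67 * 3e5 km/s = 201000 km/s
Propagation delay = 14360 / 201000 = 0.0714 s = 71.4428 ms
Processing delay = 2.4 ms
Total one-way latency = 73.8428 ms


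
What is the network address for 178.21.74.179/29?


IP:   10110010.00010101.01001010.10110011
Mask: 11111111.11111111.11111111.11111000
AND operation:
Net:  10110010.00010101.01001010.10110000
Network: 178.21.74.176/29


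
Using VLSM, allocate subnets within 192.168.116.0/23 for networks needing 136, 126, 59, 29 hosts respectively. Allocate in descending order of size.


136 hosts -> /24 (254 usable): 192.168.116.0/24
126 hosts -> /25 (126 usable): 192.168.117.0/25
59 hosts -> /26 (62 usable): 192.168.117.128/26
29 hosts -> /27 (30 usable): 192.168.117.192/27
Allocation: 192.168.116.0/24 (136 hosts, 254 usable); 192.168.117.0/25 (126 hosts, 126 usable); 192.168.117.128/26 (59 hosts, 62 usable); 192.168.117.192/27 (29 hosts, 30 usable)


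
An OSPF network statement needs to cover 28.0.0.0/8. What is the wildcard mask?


Subnet mask: 255.0.0.0
Wildcard = 255.255.255.255 - subnet mask
255 - 255 = 0
255 - 0 = 255
255 - 0 = 255
255 - 0 = 255
Wildcard: 0.255.255.255


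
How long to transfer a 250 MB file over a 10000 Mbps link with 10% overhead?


Effective throughput = 10000 * (1 - 10/100) = 9000 Mbps
File size in Mb = 250 * 8 = 2000 Mb
Time = 2000 / 9000
Time = 0.2222 seconds


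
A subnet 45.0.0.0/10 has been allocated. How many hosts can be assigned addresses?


Host bits = 32 - 10 = 22
Total addresses = 2^22 = 4194304
Usable = total - 2 (network and broadcast)
Usable hosts: 4194302


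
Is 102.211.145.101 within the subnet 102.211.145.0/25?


Subnet network: 102.211.145.0
Test IP AND mask: 102.211.145.0
Yes, 102.211.145.101 is in 102.211.145.0/25


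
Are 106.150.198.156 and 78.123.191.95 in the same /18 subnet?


Mask: 255.255.192.0
106.150.198.156 AND mask = 106.150.192.0
78.123.191.95 AND mask = 78.123.128.0
No, different subnets (106.150.192.0 vs 78.123.128.0)


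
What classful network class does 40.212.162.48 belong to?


First octet: 40
Binary: 00101000
0xxxxxxx -> Class A (1-126)
Class A, default mask 255.0.0.0 (/8)


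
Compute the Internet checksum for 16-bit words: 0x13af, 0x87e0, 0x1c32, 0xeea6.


Sum all words (with carry folding):
+ 0x13af = 0x13af
+ 0x87e0 = 0x9b8f
+ 0x1c32 = 0xb7c1
+ 0xeea6 = 0xa668
One's complement: ~0xa668
Checksum = 0x5997


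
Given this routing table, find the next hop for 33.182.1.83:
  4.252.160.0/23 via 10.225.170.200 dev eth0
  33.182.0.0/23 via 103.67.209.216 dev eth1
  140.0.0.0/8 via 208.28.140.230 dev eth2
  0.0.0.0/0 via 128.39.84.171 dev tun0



Longest prefix match for 33.182.1.83:
  /23 4.252.160.0: no
  /23 33.182.0.0: MATCH
  /8 140.0.0.0: no
  /0 0.0.0.0: MATCH
Selected: next-hop 103.67.209.216 via eth1 (matched /23)


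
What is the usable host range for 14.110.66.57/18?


Network: 14.110.64.0
Broadcast: 14.110.127.255
First usable = network + 1
Last usable = broadcast - 1
Range: 14.110.64.1 to 14.110.127.254


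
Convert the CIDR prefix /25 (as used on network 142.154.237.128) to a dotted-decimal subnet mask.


/25 means 25 network bits, 7 host bits
Binary: 11111111111111111111111110000000
Mask: 255.255.255.128


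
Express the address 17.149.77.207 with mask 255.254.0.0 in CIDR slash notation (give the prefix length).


Binary: 11111111.11111110.00000000.00000000
Count leading 1s
Prefix: /15


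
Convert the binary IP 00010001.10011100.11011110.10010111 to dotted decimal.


00010001 = 17
10011100 = 156
11011110 = 222
10010111 = 151
IP: 17.156.222.151


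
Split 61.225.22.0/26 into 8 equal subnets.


New prefix = 26 + 3 = 29
Each subnet has 8 addresses
  61.225.22.0/29
  61.225.22.8/29
  61.225.22.16/29
  61.225.22.24/29
  61.225.22.32/29
  61.225.22.40/29
  61.225.22.48/29
  61.225.22.56/29
Subnets: 61.225.22.0/29, 61.225.22.8/29, 61.225.22.16/29, 61.225.22.24/29, 61.225.22.32/29, 61.225.22.40/29, 61.225.22.48/29, 61.225.22.56/29


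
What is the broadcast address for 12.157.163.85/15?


Network: 12.156.0.0/15
Host bits = 17
Set all host bits to 1:
Broadcast: 12.157.255.255


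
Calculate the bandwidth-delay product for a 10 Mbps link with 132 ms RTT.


BDP = bandwidth * RTT
= 10 Mbps * 132 ms
= 10 * 1e6 * 132 / 1000 bits
= 1320000 bits
= 165000 bytes
= 161.1328 KB
BDP = 1320000 bits (165000 bytes)


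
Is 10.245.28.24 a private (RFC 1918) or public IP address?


RFC 1918 private ranges:
  10.0.0.0/8 (10.0.0.0 - 10.255.255.255)
  172.16.0.0/12 (172.16.0.0 - 172.31.255.255)
  192.168.0.0/16 (192.168.0.0 - 192.168.255.255)
Private (in 10.0.0.0/8)


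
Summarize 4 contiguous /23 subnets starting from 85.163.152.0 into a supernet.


Original prefix: /23
Number of subnets: 4 = 2^2
New prefix = 23 - 2 = 21
Supernet: 85.163.152.0/21


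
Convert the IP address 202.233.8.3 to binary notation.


202 = 11001010
233 = 11101001
8 = 00001000
3 = 00000011
Binary: 11001010.11101001.00001000.00000011


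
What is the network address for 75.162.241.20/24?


IP:   01001011.10100010.11110001.00010100
Mask: 11111111.11111111.11111111.00000000
AND operation:
Net:  01001011.10100010.11110001.00000000
Network: 75.162.241.0/24


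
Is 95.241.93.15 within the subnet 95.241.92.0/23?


Subnet network: 95.241.92.0
Test IP AND mask: 95.241.92.0
Yes, 95.241.93.15 is in 95.241.92.0/23


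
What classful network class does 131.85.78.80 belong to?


First octet: 131
Binary: 10000011
10xxxxxx -> Class B (128-191)
Class B, default mask 255.255.0.0 (/16)


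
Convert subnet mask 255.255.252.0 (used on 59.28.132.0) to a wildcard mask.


Subnet mask: 255.255.252.0
Wildcard = 255.255.255.255 - subnet mask
255 - 255 = 0
255 - 255 = 0
255 - 252 = 3
255 - 0 = 255
Wildcard: 0.0.3.255


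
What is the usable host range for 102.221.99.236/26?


Network: 102.221.99.192
Broadcast: 102.221.99.255
First usable = network + 1
Last usable = broadcast - 1
Range: 102.221.99.193 to 102.221.99.254


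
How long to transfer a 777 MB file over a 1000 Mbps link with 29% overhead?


Effective throughput = 1000 * (1 - 29/100) = 710 Mbps
File size in Mb = 777 * 8 = 6216 Mb
Time = 6216 / 710
Time = 8.7549 seconds


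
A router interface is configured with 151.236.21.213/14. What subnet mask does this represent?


/14 means 14 network bits, 18 host bits
Binary: 11111111111111000000000000000000
Mask: 255.252.0.0


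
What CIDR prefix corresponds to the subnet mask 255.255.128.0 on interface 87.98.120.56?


Binary: 11111111.11111111.10000000.00000000
Count leading 1s
Prefix: /17


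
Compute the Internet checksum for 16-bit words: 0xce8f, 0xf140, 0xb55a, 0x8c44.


Sum all words (with carry folding):
+ 0xce8f = 0xce8f
+ 0xf140 = 0xbfd0
+ 0xb55a = 0x752b
+ 0x8c44 = 0x0170
One's complement: ~0x0170
Checksum = 0xfe8f


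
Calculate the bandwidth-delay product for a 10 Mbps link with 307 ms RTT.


BDP = bandwidth * RTT
= 10 Mbps * 307 ms
= 10 * 1e6 * 307 / 1000 bits
= 3070000 bits
= 383750 bytes
= 374.7559 KB
BDP = 3070000 bits (383750 bytes)


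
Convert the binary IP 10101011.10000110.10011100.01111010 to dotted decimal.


10101011 = 171
10000110 = 134
10011100 = 156
01111010 = 122
IP: 171.134.156.122


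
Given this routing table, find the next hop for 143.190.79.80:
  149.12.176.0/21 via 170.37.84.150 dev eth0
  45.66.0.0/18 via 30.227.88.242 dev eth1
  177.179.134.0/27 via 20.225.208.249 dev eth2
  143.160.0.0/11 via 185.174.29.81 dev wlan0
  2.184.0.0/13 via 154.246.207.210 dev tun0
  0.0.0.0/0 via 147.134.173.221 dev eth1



Longest prefix match for 143.190.79.80:
  /21 149.12.176.0: no
  /18 45.66.0.0: no
  /27 177.179.134.0: no
  /11 143.160.0.0: MATCH
  /13 2.184.0.0: no
  /0 0.0.0.0: MATCH
Selected: next-hop 185.174.29.81 via wlan0 (matched /11)


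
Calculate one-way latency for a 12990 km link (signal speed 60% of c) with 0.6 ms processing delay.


Speed = 0.6 * 3e5 km/s = 180000 km/s
Propagation delay = 12990 / 180000 = 0.0722 s = 72.1667 ms
Processing delay = 0.6 ms
Total one-way latency = 72.7667 ms


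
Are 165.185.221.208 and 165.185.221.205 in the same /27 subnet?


Mask: 255.255.255.224
165.185.221.208 AND mask = 165.185.221.192
165.185.221.205 AND mask = 165.185.221.192
Yes, same subnet (165.185.221.192)


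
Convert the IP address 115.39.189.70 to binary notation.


115 = 01110011
39 = 00100111
189 = 10111101
70 = 01000110
Binary: 01110011.00100111.10111101.01000110


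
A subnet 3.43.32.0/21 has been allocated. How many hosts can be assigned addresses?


Host bits = 32 - 21 = 11
Total addresses = 2^11 = 2048
Usable = total - 2 (network and broadcast)
Usable hosts: 2046


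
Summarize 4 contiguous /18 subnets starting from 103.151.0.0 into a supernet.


Original prefix: /18
Number of subnets: 4 = 2^2
New prefix = 18 - 2 = 16
Supernet: 103.151.0.0/16


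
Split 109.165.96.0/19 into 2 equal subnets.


New prefix = 19 + 1 = 20
Each subnet has 4096 addresses
  109.165.96.0/20
  109.165.112.0/20
Subnets: 109.165.96.0/20, 109.165.112.0/20


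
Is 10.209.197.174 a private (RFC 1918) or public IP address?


RFC 1918 private ranges:
  10.0.0.0/8 (10.0.0.0 - 10.255.255.255)
  172.16.0.0/12 (172.16.0.0 - 172.31.255.255)
  192.168.0.0/16 (192.168.0.0 - 192.168.255.255)
Private (in 10.0.0.0/8)


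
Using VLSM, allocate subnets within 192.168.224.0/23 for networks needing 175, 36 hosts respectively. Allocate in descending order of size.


175 hosts -> /24 (254 usable): 192.168.224.0/24
36 hosts -> /26 (62 usable): 192.168.225.0/26
Allocation: 192.168.224.0/24 (175 hosts, 254 usable); 192.168.225.0/26 (36 hosts, 62 usable)


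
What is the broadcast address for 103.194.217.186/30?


Network: 103.194.217.184/30
Host bits = 2
Set all host bits to 1:
Broadcast: 103.194.217.187


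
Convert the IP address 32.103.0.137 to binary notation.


32 = 00100000
103 = 01100111
0 = 00000000
137 = 10001001
Binary: 00100000.01100111.00000000.10001001


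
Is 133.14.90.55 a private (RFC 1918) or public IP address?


RFC 1918 private ranges:
  10.0.0.0/8 (10.0.0.0 - 10.255.255.255)
  172.16.0.0/12 (172.16.0.0 - 172.31.255.255)
  192.168.0.0/16 (192.168.0.0 - 192.168.255.255)
Public (not in any RFC 1918 range)


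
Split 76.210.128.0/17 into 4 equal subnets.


New prefix = 17 + 2 = 19
Each subnet has 8192 addresses
  76.210.128.0/19
  76.210.160.0/19
  76.210.192.0/19
  76.210.224.0/19
Subnets: 76.210.128.0/19, 76.210.160.0/19, 76.210.192.0/19, 76.210.224.0/19


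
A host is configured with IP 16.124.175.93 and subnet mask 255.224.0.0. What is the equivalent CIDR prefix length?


Binary: 11111111.11100000.00000000.00000000
Count leading 1s
Prefix: /11


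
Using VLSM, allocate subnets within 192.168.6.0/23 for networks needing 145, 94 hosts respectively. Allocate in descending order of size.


145 hosts -> /24 (254 usable): 192.168.6.0/24
94 hosts -> /25 (126 usable): 192.168.7.0/25
Allocation: 192.168.6.0/24 (145 hosts, 254 usable); 192.168.7.0/25 (94 hosts, 126 usable)


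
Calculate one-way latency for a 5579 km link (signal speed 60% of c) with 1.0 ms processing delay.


Speed = 0.6 * 3e5 km/s = 180000 km/s
Propagation delay = 5579 / 180000 = 0.031 s = 30.9944 ms
Processing delay = 1.0 ms
Total one-way latency = 31.9944 ms


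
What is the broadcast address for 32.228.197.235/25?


Network: 32.228.197.128/25
Host bits = 7
Set all host bits to 1:
Broadcast: 32.228.197.255


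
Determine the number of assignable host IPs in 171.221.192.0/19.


Host bits = 32 - 19 = 13
Total addresses = 2^13 = 8192
Usable = total - 2 (network and broadcast)
Usable hosts: 8190


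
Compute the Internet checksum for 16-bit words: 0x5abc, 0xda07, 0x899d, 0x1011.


Sum all words (with carry folding):
+ 0x5abc = 0x5abc
+ 0xda07 = 0x34c4
+ 0x899d = 0xbe61
+ 0x1011 = 0xce72
One's complement: ~0xce72
Checksum = 0x318d


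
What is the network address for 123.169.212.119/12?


IP:   01111011.10101001.11010100.01110111
Mask: 11111111.11110000.00000000.00000000
AND operation:
Net:  01111011.10100000.00000000.00000000
Network: 123.160.0.0/12


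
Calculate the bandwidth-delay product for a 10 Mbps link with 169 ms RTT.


BDP = bandwidth * RTT
= 10 Mbps * 169 ms
= 10 * 1e6 * 169 / 1000 bits
= 1690000 bits
= 211250 bytes
= 206.2988 KB
BDP = 1690000 bits (211250 bytes)


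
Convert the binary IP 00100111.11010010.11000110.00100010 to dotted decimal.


00100111 = 39
11010010 = 210
11000110 = 198
00100010 = 34
IP: 39.210.198.34


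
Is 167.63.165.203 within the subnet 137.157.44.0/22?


Subnet network: 137.157.44.0
Test IP AND mask: 167.63.164.0
No, 167.63.165.203 is not in 137.157.44.0/22


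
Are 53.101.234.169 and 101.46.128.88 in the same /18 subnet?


Mask: 255.255.192.0
53.101.234.169 AND mask = 53.101.192.0
101.46.128.88 AND mask = 101.46.128.0
No, different subnets (53.101.192.0 vs 101.46.128.0)


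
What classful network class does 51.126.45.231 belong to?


First octet: 51
Binary: 00110011
0xxxxxxx -> Class A (1-126)
Class A, default mask 255.0.0.0 (/8)


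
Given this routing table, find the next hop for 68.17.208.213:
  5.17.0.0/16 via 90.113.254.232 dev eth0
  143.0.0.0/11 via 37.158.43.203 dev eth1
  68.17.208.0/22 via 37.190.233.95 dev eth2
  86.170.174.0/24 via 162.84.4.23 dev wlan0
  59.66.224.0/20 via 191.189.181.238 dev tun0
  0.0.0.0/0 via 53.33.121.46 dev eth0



Longest prefix match for 68.17.208.213:
  /16 5.17.0.0: no
  /11 143.0.0.0: no
  /22 68.17.208.0: MATCH
  /24 86.170.174.0: no
  /20 59.66.224.0: no
  /0 0.0.0.0: MATCH
Selected: next-hop 37.190.233.95 via eth2 (matched /22)


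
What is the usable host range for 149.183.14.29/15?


Network: 149.182.0.0
Broadcast: 149.183.255.255
First usable = network + 1
Last usable = broadcast - 1
Range: 149.182.0.1 to 149.183.255.254


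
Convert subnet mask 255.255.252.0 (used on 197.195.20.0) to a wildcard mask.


Subnet mask: 255.255.252.0
Wildcard = 255.255.255.255 - subnet mask
255 - 255 = 0
255 - 255 = 0
255 - 252 = 3
255 - 0 = 255
Wildcard: 0.0.3.255


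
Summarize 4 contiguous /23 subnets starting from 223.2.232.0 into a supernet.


Original prefix: /23
Number of subnets: 4 = 2^2
New prefix = 23 - 2 = 21
Supernet: 223.2.232.0/21


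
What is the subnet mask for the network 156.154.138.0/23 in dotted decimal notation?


/23 means 23 network bits, 9 host bits
Binary: 11111111111111111111111000000000
Mask: 255.255.254.0


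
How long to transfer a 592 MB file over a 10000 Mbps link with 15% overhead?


Effective throughput = 10000 * (1 - 15/100) = 8500 Mbps
File size in Mb = 592 * 8 = 4736 Mb
Time = 4736 / 8500
Time = 0.5572 seconds


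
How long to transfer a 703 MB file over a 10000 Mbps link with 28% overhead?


Effective throughput = 10000 * (1 - 28/100) = 7200 Mbps
File size in Mb = 703 * 8 = 5624 Mb
Time = 5624 / 7200
Time = 0.7811 seconds


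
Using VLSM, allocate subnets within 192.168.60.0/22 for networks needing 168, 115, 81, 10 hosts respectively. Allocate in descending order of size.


168 hosts -> /24 (254 usable): 192.168.60.0/24
115 hosts -> /25 (126 usable): 192.168.61.0/25
81 hosts -> /25 (126 usable): 192.168.61.128/25
10 hosts -> /28 (14 usable): 192.168.62.0/28
Allocation: 192.168.60.0/24 (168 hosts, 254 usable); 192.168.61.0/25 (115 hosts, 126 usable); 192.168.61.128/25 (81 hosts, 126 usable); 192.168.62.0/28 (10 hosts, 14 usable)


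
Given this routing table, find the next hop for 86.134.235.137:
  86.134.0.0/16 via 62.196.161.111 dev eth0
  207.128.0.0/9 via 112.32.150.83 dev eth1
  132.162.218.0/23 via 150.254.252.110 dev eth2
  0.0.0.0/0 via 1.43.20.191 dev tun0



Longest prefix match for 86.134.235.137:
  /16 86.134.0.0: MATCH
  /9 207.128.0.0: no
  /23 132.162.218.0: no
  /0 0.0.0.0: MATCH
Selected: next-hop 62.196.161.111 via eth0 (matched /16)


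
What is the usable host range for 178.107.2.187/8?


Network: 178.0.0.0
Broadcast: 178.255.255.255
First usable = network + 1
Last usable = broadcast - 1
Range: 178.0.0.1 to 178.255.255.254


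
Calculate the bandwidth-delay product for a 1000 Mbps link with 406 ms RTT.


BDP = bandwidth * RTT
= 1000 Mbps * 406 ms
= 1000 * 1e6 * 406 / 1000 bits
= 406000000 bits
= 50750000 bytes
= 49560.5469 KB
BDP = 406000000 bits (50750000 bytes)


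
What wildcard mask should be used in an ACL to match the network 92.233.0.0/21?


Subnet mask: 255.255.248.0
Wildcard = 255.255.255.255 - subnet mask
255 - 255 = 0
255 - 255 = 0
255 - 248 = 7
255 - 0 = 255
Wildcard: 0.0.7.255


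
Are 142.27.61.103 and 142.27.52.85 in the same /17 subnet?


Mask: 255.255.128.0
142.27.61.103 AND mask = 142.27.0.0
142.27.52.85 AND mask = 142.27.0.0
Yes, same subnet (142.27.0.0)


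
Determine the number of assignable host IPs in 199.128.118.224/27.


Host bits = 32 - 27 = 5
Total addresses = 2^5 = 32
Usable = total - 2 (network and broadcast)
Usable hosts: 30


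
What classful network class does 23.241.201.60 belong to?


First octet: 23
Binary: 00010111
0xxxxxxx -> Class A (1-126)
Class A, default mask 255.0.0.0 (/8)


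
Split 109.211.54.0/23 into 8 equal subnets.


New prefix = 23 + 3 = 26
Each subnet has 64 addresses
  109.211.54.0/26
  109.211.54.64/26
  109.211.54.128/26
  109.211.54.192/26
  109.211.55.0/26
  109.211.55.64/26
  109.211.55.128/26
  109.211.55.192/26
Subnets: 109.211.54.0/26, 109.211.54.64/26, 109.211.54.128/26, 109.211.54.192/26, 109.211.55.0/26, 109.211.55.64/26, 109.211.55.128/26, 109.211.55.192/26


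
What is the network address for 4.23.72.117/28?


IP:   00000100.00010111.01001000.01110101
Mask: 11111111.11111111.11111111.11110000
AND operation:
Net:  00000100.00010111.01001000.01110000
Network: 4.23.72.112/28


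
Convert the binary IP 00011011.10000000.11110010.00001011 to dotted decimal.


00011011 = 27
10000000 = 128
11110010 = 242
00001011 = 11
IP: 27.128.242.11


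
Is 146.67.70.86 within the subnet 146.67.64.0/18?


Subnet network: 146.67.64.0
Test IP AND mask: 146.67.64.0
Yes, 146.67.70.86 is in 146.67.64.0/18


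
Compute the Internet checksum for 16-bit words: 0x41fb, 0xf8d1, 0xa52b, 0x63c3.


Sum all words (with carry folding):
+ 0x41fb = 0x41fb
+ 0xf8d1 = 0x3acd
+ 0xa52b = 0xdff8
+ 0x63c3 = 0x43bc
One's complement: ~0x43bc
Checksum = 0xbc43


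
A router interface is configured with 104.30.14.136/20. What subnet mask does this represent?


/20 means 20 network bits, 12 host bits
Binary: 11111111111111111111000000000000
Mask: 255.255.240.0


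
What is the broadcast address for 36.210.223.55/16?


Network: 36.210.0.0/16
Host bits = 16
Set all host bits to 1:
Broadcast: 36.210.255.255


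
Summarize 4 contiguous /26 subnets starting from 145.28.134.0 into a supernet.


Original prefix: /26
Number of subnets: 4 = 2^2
New prefix = 26 - 2 = 24
Supernet: 145.28.134.0/24


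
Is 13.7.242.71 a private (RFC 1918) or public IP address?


RFC 1918 private ranges:
  10.0.0.0/8 (10.0.0.0 - 10.255.255.255)
  172.16.0.0/12 (172.16.0.0 - 172.31.255.255)
  192.168.0.0/16 (192.168.0.0 - 192.168.255.255)
Public (not in any RFC 1918 range)


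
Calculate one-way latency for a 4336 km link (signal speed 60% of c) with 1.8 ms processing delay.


Speed = 0.6 * 3e5 km/s = 180000 km/s
Propagation delay = 4336 / 180000 = 0.0241 s = 24.0889 ms
Processing delay = 1.8 ms
Total one-way latency = 25.8889 ms


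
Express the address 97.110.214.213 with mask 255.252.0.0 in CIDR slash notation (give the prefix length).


Binary: 11111111.11111100.00000000.00000000
Count leading 1s
Prefix: /14


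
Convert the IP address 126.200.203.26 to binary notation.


126 = 01111110
200 = 11001000
203 = 11001011
26 = 00011010
Binary: 01111110.11001000.11001011.00011010


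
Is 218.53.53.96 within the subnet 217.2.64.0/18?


Subnet network: 217.2.64.0
Test IP AND mask: 218.53.0.0
No, 218.53.53.96 is not in 217.2.64.0/18


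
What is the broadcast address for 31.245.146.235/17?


Network: 31.245.128.0/17
Host bits = 15
Set all host bits to 1:
Broadcast: 31.245.255.255


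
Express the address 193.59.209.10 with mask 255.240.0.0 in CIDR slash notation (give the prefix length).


Binary: 11111111.11110000.00000000.00000000
Count leading 1s
Prefix: /12


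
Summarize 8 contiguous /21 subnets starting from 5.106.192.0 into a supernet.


Original prefix: /21
Number of subnets: 8 = 2^3
New prefix = 21 - 3 = 18
Supernet: 5.106.192.0/18


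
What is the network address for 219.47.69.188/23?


IP:   11011011.00101111.01000101.10111100
Mask: 11111111.11111111.11111110.00000000
AND operation:
Net:  11011011.00101111.01000100.00000000
Network: 219.47.68.0/23


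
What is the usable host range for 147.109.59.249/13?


Network: 147.104.0.0
Broadcast: 147.111.255.255
First usable = network + 1
Last usable = broadcast - 1
Range: 147.104.0.1 to 147.111.255.254


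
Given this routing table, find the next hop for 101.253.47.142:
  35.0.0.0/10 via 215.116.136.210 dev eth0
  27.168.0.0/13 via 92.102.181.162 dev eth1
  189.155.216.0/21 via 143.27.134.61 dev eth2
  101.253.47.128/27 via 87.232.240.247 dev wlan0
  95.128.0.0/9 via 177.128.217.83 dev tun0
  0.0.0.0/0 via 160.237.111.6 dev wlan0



Longest prefix match for 101.253.47.142:
  /10 35.0.0.0: no
  /13 27.168.0.0: no
  /21 189.155.216.0: no
  /27 101.253.47.128: MATCH
  /9 95.128.0.0: no
  /0 0.0.0.0: MATCH
Selected: next-hop 87.232.240.247 via wlan0 (matched /27)


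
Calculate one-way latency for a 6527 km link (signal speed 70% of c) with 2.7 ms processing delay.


Speed = 0.7 * 3e5 km/s = 210000 km/s
Propagation delay = 6527 / 210000 = 0.0311 s = 31.081 ms
Processing delay = 2.7 ms
Total one-way latency = 33.781 ms


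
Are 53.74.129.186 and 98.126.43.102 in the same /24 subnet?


Mask: 255.255.255.0
53.74.129.186 AND mask = 53.74.129.0
98.126.43.102 AND mask = 98.126.43.0
No, different subnets (53.74.129.0 vs 98.126.43.0)


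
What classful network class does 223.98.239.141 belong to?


First octet: 223
Binary: 11011111
110xxxxx -> Class C (192-223)
Class C, default mask 255.255.255.0 (/24)


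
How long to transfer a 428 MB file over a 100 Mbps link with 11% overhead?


Effective throughput = 100 * (1 - 11/100) = 89 Mbps
File size in Mb = 428 * 8 = 3424 Mb
Time = 3424 / 89
Time = 38.4719 seconds


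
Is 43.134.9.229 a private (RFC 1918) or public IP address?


RFC 1918 private ranges:
  10.0.0.0/8 (10.0.0.0 - 10.255.255.255)
  172.16.0.0/12 (172.16.0.0 - 172.31.255.255)
  192.168.0.0/16 (192.168.0.0 - 192.168.255.255)
Public (not in any RFC 1918 range)


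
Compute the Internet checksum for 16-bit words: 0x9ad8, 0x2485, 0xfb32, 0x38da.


Sum all words (with carry folding):
+ 0x9ad8 = 0x9ad8
+ 0x2485 = 0xbf5d
+ 0xfb32 = 0xba90
+ 0x38da = 0xf36a
One's complement: ~0xf36a
Checksum = 0x0c95


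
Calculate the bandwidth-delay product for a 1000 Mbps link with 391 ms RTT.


BDP = bandwidth * RTT
= 1000 Mbps * 391 ms
= 1000 * 1e6 * 391 / 1000 bits
= 391000000 bits
= 48875000 bytes
= 47729.4922 KB
BDP = 391000000 bits (48875000 bytes)


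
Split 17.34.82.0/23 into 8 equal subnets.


New prefix = 23 + 3 = 26
Each subnet has 64 addresses
  17.34.82.0/26
  17.34.82.64/26
  17.34.82.128/26
  17.34.82.192/26
  17.34.83.0/26
  17.34.83.64/26
  17.34.83.128/26
  17.34.83.192/26
Subnets: 17.34.82.0/26, 17.34.82.64/26, 17.34.82.128/26, 17.34.82.192/26, 17.34.83.0/26, 17.34.83.64/26, 17.34.83.128/26, 17.34.83.192/26


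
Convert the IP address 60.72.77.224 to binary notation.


60 = 00111100
72 = 01001000
77 = 01001101
224 = 11100000
Binary: 00111100.01001000.01001101.11100000


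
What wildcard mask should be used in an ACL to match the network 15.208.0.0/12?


Subnet mask: 255.240.0.0
Wildcard = 255.255.255.255 - subnet mask
255 - 255 = 0
255 - 240 = 15
255 - 0 = 255
255 - 0 = 255
Wildcard: 0.15.255.255


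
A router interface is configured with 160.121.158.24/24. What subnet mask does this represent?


/24 means 24 network bits, 8 host bits
Binary: 11111111111111111111111100000000
Mask: 255.255.255.0


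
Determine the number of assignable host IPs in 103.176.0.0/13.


Host bits = 32 - 13 = 19
Total addresses = 2^19 = 524288
Usable = total - 2 (network and broadcast)
Usable hosts: 524286


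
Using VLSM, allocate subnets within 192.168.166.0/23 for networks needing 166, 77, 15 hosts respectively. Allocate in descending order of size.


166 hosts -> /24 (254 usable): 192.168.166.0/24
77 hosts -> /25 (126 usable): 192.168.167.0/25
15 hosts -> /27 (30 usable): 192.168.167.128/27
Allocation: 192.168.166.0/24 (166 hosts, 254 usable); 192.168.167.0/25 (77 hosts, 126 usable); 192.168.167.128/27 (15 hosts, 30 usable)


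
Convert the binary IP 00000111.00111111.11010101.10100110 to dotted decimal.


00000111 = 7
00111111 = 63
11010101 = 213
10100110 = 166
IP: 7.63.213.166


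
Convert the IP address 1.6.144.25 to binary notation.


1 = 00000001
6 = 00000110
144 = 10010000
25 = 00011001
Binary: 00000001.00000110.10010000.00011001


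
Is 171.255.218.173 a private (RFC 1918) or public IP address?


RFC 1918 private ranges:
  10.0.0.0/8 (10.0.0.0 - 10.255.255.255)
  172.16.0.0/12 (172.16.0.0 - 172.31.255.255)
  192.168.0.0/16 (192.168.0.0 - 192.168.255.255)
Public (not in any RFC 1918 range)


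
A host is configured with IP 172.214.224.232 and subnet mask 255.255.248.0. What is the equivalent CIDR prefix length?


Binary: 11111111.11111111.11111000.00000000
Count leading 1s
Prefix: /21


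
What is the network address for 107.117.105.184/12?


IP:   01101011.01110101.01101001.10111000
Mask: 11111111.11110000.00000000.00000000
AND operation:
Net:  01101011.01110000.00000000.00000000
Network: 107.112.0.0/12


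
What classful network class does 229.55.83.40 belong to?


First octet: 229
Binary: 11100101
1110xxxx -> Class D (224-239)
Class D (multicast), default mask N/A


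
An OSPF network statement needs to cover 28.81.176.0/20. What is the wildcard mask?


Subnet mask: 255.255.240.0
Wildcard = 255.255.255.255 - subnet mask
255 - 255 = 0
255 - 255 = 0
255 - 240 = 15
255 - 0 = 255
Wildcard: 0.0.15.255


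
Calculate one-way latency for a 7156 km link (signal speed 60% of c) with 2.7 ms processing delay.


Speed = 0.6 * 3e5 km/s = 180000 km/s
Propagation delay = 7156 / 180000 = 0.0398 s = 39.7556 ms
Processing delay = 2.7 ms
Total one-way latency = 42.4556 ms


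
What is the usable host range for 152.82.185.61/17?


Network: 152.82.128.0
Broadcast: 152.82.255.255
First usable = network + 1
Last usable = broadcast - 1
Range: 152.82.128.1 to 152.82.255.254


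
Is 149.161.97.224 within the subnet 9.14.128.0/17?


Subnet network: 9.14.128.0
Test IP AND mask: 149.161.0.0
No, 149.161.97.224 is not in 9.14.128.0/17


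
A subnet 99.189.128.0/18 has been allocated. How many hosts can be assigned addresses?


Host bits = 32 - 18 = 14
Total addresses = 2^14 = 16384
Usable = total - 2 (network and broadcast)
Usable hosts: 16382


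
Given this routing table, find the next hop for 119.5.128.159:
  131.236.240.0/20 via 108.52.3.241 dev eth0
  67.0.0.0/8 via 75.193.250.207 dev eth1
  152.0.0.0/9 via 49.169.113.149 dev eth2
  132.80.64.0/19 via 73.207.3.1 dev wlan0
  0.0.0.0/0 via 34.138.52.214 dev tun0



Longest prefix match for 119.5.128.159:
  /20 131.236.240.0: no
  /8 67.0.0.0: no
  /9 152.0.0.0: no
  /19 132.80.64.0: no
  /0 0.0.0.0: MATCH
Selected: next-hop 34.138.52.214 via tun0 (matched /0)


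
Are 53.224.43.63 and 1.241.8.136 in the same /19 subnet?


Mask: 255.255.224.0
53.224.43.63 AND mask = 53.224.32.0
1.241.8.136 AND mask = 1.241.0.0
No, different subnets (53.224.32.0 vs 1.241.0.0)


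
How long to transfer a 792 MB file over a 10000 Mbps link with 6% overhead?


Effective throughput = 10000 * (1 - 6/100) = 9400 Mbps
File size in Mb = 792 * 8 = 6336 Mb
Time = 6336 / 9400
Time = 0.674 seconds


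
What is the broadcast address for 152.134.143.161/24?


Network: 152.134.143.0/24
Host bits = 8
Set all host bits to 1:
Broadcast: 152.134.143.255


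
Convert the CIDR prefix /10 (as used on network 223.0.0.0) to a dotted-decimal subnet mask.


/10 means 10 network bits, 22 host bits
Binary: 11111111110000000000000000000000
Mask: 255.192.0.0


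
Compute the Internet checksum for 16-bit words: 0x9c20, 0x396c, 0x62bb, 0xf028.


Sum all words (with carry folding):
+ 0x9c20 = 0x9c20
+ 0x396c = 0xd58c
+ 0x62bb = 0x3848
+ 0xf028 = 0x2871
One's complement: ~0x2871
Checksum = 0xd78e


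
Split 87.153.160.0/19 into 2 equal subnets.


New prefix = 19 + 1 = 20
Each subnet has 4096 addresses
  87.153.160.0/20
  87.153.176.0/20
Subnets: 87.153.160.0/20, 87.153.176.0/20


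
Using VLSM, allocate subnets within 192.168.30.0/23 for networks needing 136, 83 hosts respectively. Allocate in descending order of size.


136 hosts -> /24 (254 usable): 192.168.30.0/24
83 hosts -> /25 (126 usable): 192.168.31.0/25
Allocation: 192.168.30.0/24 (136 hosts, 254 usable); 192.168.31.0/25 (83 hosts, 126 usable)


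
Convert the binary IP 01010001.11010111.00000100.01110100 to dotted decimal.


01010001 = 81
11010111 = 215
00000100 = 4
01110100 = 116
IP: 81.215.4.116


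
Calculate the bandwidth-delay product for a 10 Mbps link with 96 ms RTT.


BDP = bandwidth * RTT
= 10 Mbps * 96 ms
= 10 * 1e6 * 96 / 1000 bits
= 960000 bits
= 120000 bytes
= 117.1875 KB
BDP = 960000 bits (120000 bytes)


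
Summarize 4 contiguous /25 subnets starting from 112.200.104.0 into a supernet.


Original prefix: /25
Number of subnets: 4 = 2^2
New prefix = 25 - 2 = 23
Supernet: 112.200.104.0/23


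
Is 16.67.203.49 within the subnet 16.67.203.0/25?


Subnet network: 16.67.203.0
Test IP AND mask: 16.67.203.0
Yes, 16.67.203.49 is in 16.67.203.0/25


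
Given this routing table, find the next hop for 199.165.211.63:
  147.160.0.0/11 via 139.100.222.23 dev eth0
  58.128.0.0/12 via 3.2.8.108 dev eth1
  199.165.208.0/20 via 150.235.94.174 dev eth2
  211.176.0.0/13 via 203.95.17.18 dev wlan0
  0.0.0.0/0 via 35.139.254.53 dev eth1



Longest prefix match for 199.165.211.63:
  /11 147.160.0.0: no
  /12 58.128.0.0: no
  /20 199.165.208.0: MATCH
  /13 211.176.0.0: no
  /0 0.0.0.0: MATCH
Selected: next-hop 150.235.94.174 via eth2 (matched /20)


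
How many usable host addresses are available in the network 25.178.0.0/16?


Host bits = 32 - 16 = 16
Total addresses = 2^16 = 65536
Usable = total - 2 (network and broadcast)
Usable hosts: 65534


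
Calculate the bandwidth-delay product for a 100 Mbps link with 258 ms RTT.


BDP = bandwidth * RTT
= 100 Mbps * 258 ms
= 100 * 1e6 * 258 / 1000 bits
= 25800000 bits
= 3225000 bytes
= 3149.4141 KB
BDP = 25800000 bits (3225000 bytes)


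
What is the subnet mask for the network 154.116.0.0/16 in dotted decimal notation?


/16 means 16 network bits, 16 host bits
Binary: 11111111111111110000000000000000
Mask: 255.255.0.0


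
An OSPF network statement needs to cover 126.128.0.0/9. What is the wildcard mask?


Subnet mask: 255.128.0.0
Wildcard = 255.255.255.255 - subnet mask
255 - 255 = 0
255 - 128 = 127
255 - 0 = 255
255 - 0 = 255
Wildcard: 0.127.255.255


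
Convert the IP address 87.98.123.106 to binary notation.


87 = 01010111
98 = 01100010
123 = 01111011
106 = 01101010
Binary: 01010111.01100010.01111011.01101010


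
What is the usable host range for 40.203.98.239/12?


Network: 40.192.0.0
Broadcast: 40.207.255.255
First usable = network + 1
Last usable = broadcast - 1
Range: 40.192.0.1 to 40.207.255.254


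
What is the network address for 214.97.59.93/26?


IP:   11010110.01100001.00111011.01011101
Mask: 11111111.11111111.11111111.11000000
AND operation:
Net:  11010110.01100001.00111011.01000000
Network: 214.97.59.64/26


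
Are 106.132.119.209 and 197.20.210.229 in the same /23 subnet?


Mask: 255.255.254.0
106.132.119.209 AND mask = 106.132.118.0
197.20.210.229 AND mask = 197.20.210.0
No, different subnets (106.132.118.0 vs 197.20.210.0)


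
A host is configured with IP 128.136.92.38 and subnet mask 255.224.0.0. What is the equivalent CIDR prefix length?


Binary: 11111111.11100000.00000000.00000000
Count leading 1s
Prefix: /11


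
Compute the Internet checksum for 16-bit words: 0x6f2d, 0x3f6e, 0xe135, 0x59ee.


Sum all words (with carry folding):
+ 0x6f2d = 0x6f2d
+ 0x3f6e = 0xae9b
+ 0xe135 = 0x8fd1
+ 0x59ee = 0xe9bf
One's complement: ~0xe9bf
Checksum = 0x1640


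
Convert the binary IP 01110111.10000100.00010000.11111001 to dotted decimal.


01110111 = 119
10000100 = 132
00010000 = 16
11111001 = 249
IP: 119.132.16.249


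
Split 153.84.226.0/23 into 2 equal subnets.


New prefix = 23 + 1 = 24
Each subnet has 256 addresses
  153.84.226.0/24
  153.84.227.0/24
Subnets: 153.84.226.0/24, 153.84.227.0/24


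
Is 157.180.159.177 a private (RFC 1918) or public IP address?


RFC 1918 private ranges:
  10.0.0.0/8 (10.0.0.0 - 10.255.255.255)
  172.16.0.0/12 (172.16.0.0 - 172.31.255.255)
  192.168.0.0/16 (192.168.0.0 - 192.168.255.255)
Public (not in any RFC 1918 range)


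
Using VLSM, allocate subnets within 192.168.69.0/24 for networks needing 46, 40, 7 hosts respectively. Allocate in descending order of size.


46 hosts -> /26 (62 usable): 192.168.69.0/26
40 hosts -> /26 (62 usable): 192.168.69.64/26
7 hosts -> /28 (14 usable): 192.168.69.128/28
Allocation: 192.168.69.0/26 (46 hosts, 62 usable); 192.168.69.64/26 (40 hosts, 62 usable); 192.168.69.128/28 (7 hosts, 14 usable)


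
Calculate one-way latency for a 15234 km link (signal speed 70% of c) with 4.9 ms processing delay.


Speed = 0.7 * 3e5 km/s = 210000 km/s
Propagation delay = 15234 / 210000 = 0.0725 s = 72.5429 ms
Processing delay = 4.9 ms
Total one-way latency = 77.4429 ms


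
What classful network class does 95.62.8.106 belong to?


First octet: 95
Binary: 01011111
0xxxxxxx -> Class A (1-126)
Class A, default mask 255.0.0.0 (/8)


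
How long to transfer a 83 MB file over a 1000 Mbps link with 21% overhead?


Effective throughput = 1000 * (1 - 21/100) = 790 Mbps
File size in Mb = 83 * 8 = 664 Mb
Time = 664 / 790
Time = 0.8405 seconds


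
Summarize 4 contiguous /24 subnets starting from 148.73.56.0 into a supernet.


Original prefix: /24
Number of subnets: 4 = 2^2
New prefix = 24 - 2 = 22
Supernet: 148.73.56.0/22
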